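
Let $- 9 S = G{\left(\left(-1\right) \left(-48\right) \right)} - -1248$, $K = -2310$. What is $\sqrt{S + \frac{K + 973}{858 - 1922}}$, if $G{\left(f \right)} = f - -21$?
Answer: $\frac{i \sqrt{7541670}}{228} \approx 12.045 i$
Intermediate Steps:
$G{\left(f \right)} = 21 + f$ ($G{\left(f \right)} = f + 21 = 21 + f$)
$S = - \frac{439}{3}$ ($S = - \frac{\left(21 - -48\right) - -1248}{9} = - \frac{\left(21 + 48\right) + 1248}{9} = - \frac{69 + 1248}{9} = \left(- \frac{1}{9}\right) 1317 = - \frac{439}{3} \approx -146.33$)
$\sqrt{S + \frac{K + 973}{858 - 1922}} = \sqrt{- \frac{439}{3} + \frac{-2310 + 973}{858 - 1922}} = \sqrt{- \frac{439}{3} - \frac{1337}{-1064}} = \sqrt{- \frac{439}{3} - - \frac{191}{152}} = \sqrt{- \frac{439}{3} + \frac{191}{152}} = \sqrt{- \frac{66155}{456}} = \frac{i \sqrt{7541670}}{228}$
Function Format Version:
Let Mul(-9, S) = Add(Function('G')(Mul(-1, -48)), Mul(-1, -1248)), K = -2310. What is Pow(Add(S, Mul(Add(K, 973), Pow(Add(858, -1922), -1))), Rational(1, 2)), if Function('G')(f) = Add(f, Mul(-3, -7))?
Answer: Mul(Rational(1, 228), I, Pow(7541670, Rational(1, 2))) ≈ Mul(12.045, I)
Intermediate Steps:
Function('G')(f) = Add(21, f) (Function('G')(f) = Add(f, 21) = Add(21, f))
S = Rational(-439, 3) (S = Mul(Rational(-1, 9), Add(Add(21, Mul(-1, -48)), Mul(-1, -1248))) = Mul(Rational(-1, 9), Add(Add(21, 48), 1248)) = Mul(Rational(-1, 9), Add(69, 1248)) = Mul(Rational(-1, 9), 1317) = Rational(-439, 3) ≈ -146.33)
Pow(Add(S, Mul(Add(K, 973), Pow(Add(858, -1922), -1))), Rational(1, 2)) = Pow(Add(Rational(-439, 3), Mul(Add(-2310, 973), Pow(Add(858, -1922), -1))), Rational(1, 2)) = Pow(Add(Rational(-439, 3), Mul(-1337, Pow(-1064, -1))), Rational(1, 2)) = Pow(Add(Rational(-439, 3), Mul(-1337, Rational(-1, 1064))), Rational(1, 2)) = Pow(Add(Rational(-439, 3), Rational(191, 152)), Rational(1, 2)) = Pow(Rational(-66155, 456), Rational(1, 2)) = Mul(Rational(1, 228), I, Pow(7541670, Rational(1, 2)))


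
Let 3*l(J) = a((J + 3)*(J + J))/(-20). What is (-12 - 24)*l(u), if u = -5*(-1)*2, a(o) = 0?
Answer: 0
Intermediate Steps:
u = 10 (u = 5*2 = 10)
l(J) = 0 (l(J) = (0/(-20))/3 = (0*(-1/20))/3 = (1/3)*0 = 0)
(-12 - 24)*l(u) = (-12 - 24)*0 = -36*0 = 0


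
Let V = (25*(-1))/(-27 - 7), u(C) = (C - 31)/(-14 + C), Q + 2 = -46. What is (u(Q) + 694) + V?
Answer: 366797/527 ≈ 696.01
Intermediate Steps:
Q = -48 (Q = -2 - 46 = -48)
u(C) = (-31 + C)/(-14 + C)
V = 25/34 (V = -25/(-34) = -25*(-1/34) = 25/34 ≈ 0.73529)
(u(Q) + 694) + V = ((-31 - 48)/(-14 - 48) + 694) + 25/34 = (-79/(-62) + 694) + 25/34 = (-1/62*(-79) + 694) + 25/34 = (79/62 + 694) + 25/34 = 43107/62 + 25/34 = 366797/527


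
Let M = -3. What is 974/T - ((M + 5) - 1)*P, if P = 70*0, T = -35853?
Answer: -974/35853 ≈ -0.027166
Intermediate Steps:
P = 0
974/T - ((M + 5) - 1)*P = 974/(-35853) - ((-3 + 5) - 1)*0 = 974*(-1/35853) - (2 - 1)*0 = -974/35853 - 0 = -974/35853 - 1*0 = -974/35853 + 0 = -974/35853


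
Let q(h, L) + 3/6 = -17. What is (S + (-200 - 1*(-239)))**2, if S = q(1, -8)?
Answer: 1849/4 ≈ 462.25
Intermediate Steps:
q(h, L) = -35/2 (q(h, L) = -1/2 - 17 = -35/2)
S = -35/2 ≈ -17.500
(S + (-200 - 1*(-239)))**2 = (-35/2 + (-200 - 1*(-239)))**2 = (-35/2 + (-200 + 239))**2 = (-35/2 + 39)**2 = (43/2)**2 = 1849/4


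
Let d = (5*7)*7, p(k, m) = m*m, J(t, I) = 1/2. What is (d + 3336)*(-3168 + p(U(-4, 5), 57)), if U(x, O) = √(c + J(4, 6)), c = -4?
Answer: 290061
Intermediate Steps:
J(t, I) = ½
U(x, O) = I*√14/2 (U(x, O) = √(-4 + ½) = √(-7/2) = I*√14/2)
p(k, m) = m²
d = 245 (d = 35*7 = 245)
(d + 3336)*(-3168 + p(U(-4, 5), 57)) = (245 + 3336)*(-3168 + 57²) = 3581*(-3168 + 3249) = 3581*81 = 290061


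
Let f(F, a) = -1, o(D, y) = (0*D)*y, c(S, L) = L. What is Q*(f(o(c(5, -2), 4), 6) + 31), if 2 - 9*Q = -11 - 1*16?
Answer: 290/3 ≈ 96.667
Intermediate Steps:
o(D, y) = 0 (o(D, y) = 0*y = 0)
Q = 29/9 (Q = 2/9 - (-11 - 1*16)/9 = 2/9 - (-11 - 16)/9 = 2/9 - ⅑*(-27) = 2/9 + 3 = 29/9 ≈ 3.2222)
Q*(f(o(c(5, -2), 4), 6) + 31) = 29*(-1 + 31)/9 = (29/9)*30 = 290/3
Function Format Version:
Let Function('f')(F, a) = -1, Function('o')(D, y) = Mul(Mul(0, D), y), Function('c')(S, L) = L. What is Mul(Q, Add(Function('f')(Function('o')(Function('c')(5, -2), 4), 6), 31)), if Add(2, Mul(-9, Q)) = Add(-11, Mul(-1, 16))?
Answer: Rational(290, 3) ≈ 96.667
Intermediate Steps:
Function('o')(D, y) = 0 (Function('o')(D, y) = Mul(0, y) = 0)
Q = Rational(29, 9) (Q = Add(Rational(2, 9), Mul(Rational(-1, 9), Add(-11, Mul(-1, 16)))) = Add(Rational(2, 9), Mul(Rational(-1, 9), Add(-11, -16))) = Add(Rational(2, 9), Mul(Rational(-1, 9), -27)) = Add(Rational(2, 9), 3) = Rational(29, 9) ≈ 3.2222)
Mul(Q, Add(Function('f')(Function('o')(Function('c')(5, -2), 4), 6), 31)) = Mul(Rational(29, 9), Add(-1, 31)) = Mul(Rational(29, 9), 30) = Rational(290, 3)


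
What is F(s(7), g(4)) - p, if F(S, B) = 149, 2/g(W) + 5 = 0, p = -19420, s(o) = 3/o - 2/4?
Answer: 19569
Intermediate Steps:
s(o) = -½ + 3/o (s(o) = 3/o - 2*¼ = 3/o - ½ = -½ + 3/o)
g(W) = -⅖ (g(W) = 2/(-5 + 0) = 2/(-5) = 2*(-⅕) = -⅖)
F(s(7), g(4)) - p = 149 - 1*(-19420) = 149 + 19420 = 19569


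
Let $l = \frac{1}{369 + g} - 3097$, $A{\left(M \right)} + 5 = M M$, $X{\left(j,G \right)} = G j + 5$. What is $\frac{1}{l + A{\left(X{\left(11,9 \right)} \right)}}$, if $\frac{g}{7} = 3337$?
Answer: $\frac{23728}{183037793} \approx 0.00012963$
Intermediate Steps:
$g = 23359$ ($g = 7 \cdot 3337 = 23359$)
$X{\left(j,G \right)} = 5 + G j$
$A{\left(M \right)} = -5 + M^{2}$ ($A{\left(M \right)} = -5 + M M = -5 + M^{2}$)
$l = - \frac{73485615}{23728}$ ($l = \frac{1}{369 + 23359} - 3097 = \frac{1}{23728} - 3097 = - \frac{73485615}{23728} \approx -3097.0$)
$\frac{1}{l + A{\left(X{\left(11,9 \right)} \right)}} = \frac{1}{- \frac{73485615}{23728} - \left(5 - \left(5 + 9 \cdot 11\right)^{2}\right)} = \frac{1}{- \frac{73485615}{23728} - \left(5 - \left(5 + 99\right)^{2}\right)} = \frac{1}{- \frac{73485615}{23728} - \left(5 - 104^{2}\right)} = \frac{1}{- \frac{73485615}{23728} + \left(-5 + 10816\right)} = \frac{1}{- \frac{73485615}{23728} + 10811} = \frac{1}{\frac{183037793}{23728}} = \frac{23728}{183037793}$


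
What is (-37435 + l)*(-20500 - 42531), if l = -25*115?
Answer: 2540779610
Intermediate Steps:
l = -2875
(-37435 + l)*(-20500 - 42531) = (-37435 - 2875)*(-20500 - 42531) = -40310*(-63031) = 2540779610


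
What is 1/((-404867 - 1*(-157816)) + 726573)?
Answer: 1/479522 ≈ 2.0854e-6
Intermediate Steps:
1/((-404867 - 1*(-157816)) + 726573) = 1/((-404867 + 157816) + 726573) = 1/(-247051 + 726573) = 1/479522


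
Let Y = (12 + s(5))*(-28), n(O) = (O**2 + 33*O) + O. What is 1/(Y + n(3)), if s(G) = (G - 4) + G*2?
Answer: -1/533 ≈ -0.0018762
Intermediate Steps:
s(G) = -4 + 3*G (s(G) = (-4 + G) + 2*G = -4 + 3*G)
n(O) = O**2 + 34*O
Y = -644 (Y = (12 + (-4 + 3*5))*(-28) = (12 + (-4 + 15))*(-28) = (12 + 11)*(-28) = 23*(-28) = -644)
1/(Y + n(3)) = 1/(-644 + 3*(34 + 3)) = 1/(-644 + 3*37) = 1/(-644 + 111) = 1/(-533) = -1/533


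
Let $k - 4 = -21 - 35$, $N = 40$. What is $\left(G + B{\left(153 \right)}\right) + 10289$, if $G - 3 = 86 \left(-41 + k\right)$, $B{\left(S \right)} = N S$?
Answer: $8414$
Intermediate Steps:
$k = -52$ ($k = 4 - 56 = -52$)
$B{\left(S \right)} = 40 S$
$G = -7995$ ($G = 3 + 86 \left(-41 - 52\right) = 3 + 86 \left(-93\right) = 3 - 7998 = -7995$)
$\left(G + B{\left(153 \right)}\right) + 10289 = \left(-7995 + 40 \cdot 153\right) + 10289 = \left(-7995 + 6120\right) + 10289 = -1875 + 10289 = 8414$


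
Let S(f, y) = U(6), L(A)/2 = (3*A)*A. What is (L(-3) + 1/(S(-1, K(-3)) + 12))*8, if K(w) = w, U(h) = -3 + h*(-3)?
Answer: 3880/9 ≈ 431.11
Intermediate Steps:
U(h) = -3 - 3*h
L(A) = 6*A² (L(A) = 2*((3*A)*A) = 2*(3*A²) = 6*A²)
S(f, y) = -21 (S(f, y) = -3 - 3*6 = -3 - 18 = -21)
(L(-3) + 1/(S(-1, K(-3)) + 12))*8 = (6*(-3)² + 1/(-21 + 12))*8 = (6*9 + 1/(-9))*8 = (54 - ⅑)*8 = (485/9)*8 = 3880/9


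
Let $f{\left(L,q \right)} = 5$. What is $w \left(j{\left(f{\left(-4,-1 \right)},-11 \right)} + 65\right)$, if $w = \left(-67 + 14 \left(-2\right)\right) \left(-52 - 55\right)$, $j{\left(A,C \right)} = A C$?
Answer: $101650$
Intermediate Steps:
$w = 10165$ ($w = \left(-67 - 28\right) \left(-107\right) = \left(-95\right) \left(-107\right) = 10165$)
$w \left(j{\left(f{\left(-4,-1 \right)},-11 \right)} + 65\right) = 10165 \left(5 \left(-11\right) + 65\right) = 10165 \left(-55 + 65\right) = 10165 \cdot 10 = 101650$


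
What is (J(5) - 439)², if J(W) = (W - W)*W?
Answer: 192721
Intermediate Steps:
J(W) = 0 (J(W) = 0*W = 0)
(J(5) - 439)² = (0 - 439)² = (-439)² = 192721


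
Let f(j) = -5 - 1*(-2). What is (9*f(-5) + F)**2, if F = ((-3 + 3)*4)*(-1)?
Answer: 729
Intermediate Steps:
f(j) = -3 (f(j) = -5 + 2 = -3)
F = 0 (F = (0*4)*(-1) = 0*(-1) = 0)
(9*f(-5) + F)**2 = (9*(-3) + 0)**2 = (-27 + 0)**2 = (-27)**2 = 729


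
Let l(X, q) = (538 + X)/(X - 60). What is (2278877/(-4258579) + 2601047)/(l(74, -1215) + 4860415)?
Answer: 77537332973352/144890531877169 ≈ 0.53514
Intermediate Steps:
l(X, q) = (538 + X)/(-60 + X)
(2278877/(-4258579) + 2601047)/(l(74, -1215) + 4860415) = (2278877/(-4258579) + 2601047)/((538 + 74)/(-60 + 74) + 4860415) = (2278877*(-1/4258579) + 2601047)/(612/14 + 4860415) = (-2278877/4258579 + 2601047)/((1/14)*612 + 4860415) = 11076761853336/(4258579*(306/7 + 4860415)) = 11076761853336/(4258579*(34023211/7)) = (11076761853336/4258579)*(7/34023211) = 77537332973352/144890531877169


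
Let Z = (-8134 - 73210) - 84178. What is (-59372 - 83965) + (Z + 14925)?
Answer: -293934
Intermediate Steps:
Z = -165522 (Z = -81344 - 84178 = -165522)
(-59372 - 83965) + (Z + 14925) = (-59372 - 83965) + (-165522 + 14925) = -143337 - 150597 = -293934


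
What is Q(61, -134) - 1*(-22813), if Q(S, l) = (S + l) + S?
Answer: 22801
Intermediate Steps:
Q(S, l) = l + 2*S
Q(61, -134) - 1*(-22813) = (-134 + 2*61) - 1*(-22813) = (-134 + 122) + 22813 = -12 + 22813 = 22801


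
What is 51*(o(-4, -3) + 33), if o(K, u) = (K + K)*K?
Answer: 3315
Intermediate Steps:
o(K, u) = 2*K**2 (o(K, u) = (2*K)*K = 2*K**2)
51*(o(-4, -3) + 33) = 51*(2*(-4)**2 + 33) = 51*(2*16 + 33) = 51*(32 + 33) = 51*65 = 3315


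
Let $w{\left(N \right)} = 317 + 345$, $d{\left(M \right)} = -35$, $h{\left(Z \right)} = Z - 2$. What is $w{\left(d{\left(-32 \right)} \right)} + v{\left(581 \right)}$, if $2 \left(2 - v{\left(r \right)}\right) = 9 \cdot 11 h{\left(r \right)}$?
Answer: $- \frac{55993}{2} \approx -27997.0$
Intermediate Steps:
$h{\left(Z \right)} = -2 + Z$
$v{\left(r \right)} = 101 - \frac{99 r}{2}$ ($v{\left(r \right)} = 2 - \frac{9 \cdot 11 \left(-2 + r\right)}{2} = 2 - \frac{99 \left(-2 + r\right)}{2} = 2 - \frac{-198 + 99 r}{2} = 2 - \left(-99 + \frac{99 r}{2}\right) = 101 - \frac{99 r}{2}$)
$w{\left(N \right)} = 662$
$w{\left(d{\left(-32 \right)} \right)} + v{\left(581 \right)} = 662 + \left(101 - \frac{57519}{2}\right) = 662 - \frac{57317}{2} = - \frac{55993}{2}$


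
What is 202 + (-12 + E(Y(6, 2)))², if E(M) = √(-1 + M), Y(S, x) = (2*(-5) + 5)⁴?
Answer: 970 - 96*√39 ≈ 370.48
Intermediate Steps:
Y(S, x) = 625 (Y(S, x) = (-10 + 5)⁴ = (-5)⁴ = 625)
202 + (-12 + E(Y(6, 2)))² = 202 + (-12 + √(-1 + 625))² = 202 + (-12 + √624)² = 202 + (-12 + 4*√39)²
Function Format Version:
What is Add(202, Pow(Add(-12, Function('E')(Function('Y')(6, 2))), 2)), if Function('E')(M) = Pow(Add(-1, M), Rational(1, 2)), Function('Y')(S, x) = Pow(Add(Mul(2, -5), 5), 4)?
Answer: Add(970, Mul(-96, Pow(39, Rational(1, 2)))) ≈ 370.48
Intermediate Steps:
Function('Y')(S, x) = 625 (Function('Y')(S, x) = Pow(Add(-10, 5), 4) = Pow(-5, 4) = 625)
Add(202, Pow(Add(-12, Function('E')(Function('Y')(6, 2))), 2)) = Add(202, Pow(Add(-12, Pow(Add(-1, 625), Rational(1, 2))), 2)) = Add(202, Pow(Add(-12, Pow(624, Rational(1, 2))), 2)) = Add(202, Pow(Add(-12, Mul(4, Pow(39, Rational(1, 2)))), 2))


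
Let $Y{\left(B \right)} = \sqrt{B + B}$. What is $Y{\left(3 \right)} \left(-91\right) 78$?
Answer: $- 7098 \sqrt{6} \approx -17386.0$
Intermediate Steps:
$Y{\left(B \right)} = \sqrt{2} \sqrt{B}$ ($Y{\left(B \right)} = \sqrt{2 B} = \sqrt{2} \sqrt{B}$)
$Y{\left(3 \right)} \left(-91\right) 78 = \sqrt{2} \sqrt{3} \left(-91\right) 78 = \sqrt{6} \left(-91\right) 78 = - 91 \sqrt{6} \cdot 78 = - 7098 \sqrt{6}$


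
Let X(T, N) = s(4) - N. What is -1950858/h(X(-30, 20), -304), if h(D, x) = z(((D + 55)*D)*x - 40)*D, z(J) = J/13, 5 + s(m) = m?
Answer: 603837/108508 ≈ 5.5649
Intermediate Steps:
s(m) = -5 + m
z(J) = J/13 (z(J) = J*(1/13) = J/13)
X(T, N) = -1 - N (X(T, N) = (-5 + 4) - N = -1 - N)
h(D, x) = D*(-40/13 + D*x*(55 + D)/13) (h(D, x) = ((((D + 55)*D)*x - 40)/13)*D = ((((55 + D)*D)*x - 40)/13)*D = (((D*(55 + D))*x - 40)/13)*D = ((D*x*(55 + D) - 40)/13)*D = ((-40 + D*x*(55 + D))/13)*D = (-40/13 + D*x*(55 + D)/13)*D = D*(-40/13 + D*x*(55 + D)/13))
-1950858/h(X(-30, 20), -304) = -1950858*13/((-1 - 1*20)*(-40 - 304*(-1 - 1*20)² + 55*(-1 - 1*20)*(-304))) = -1950858*13/((-1 - 20)*(-40 - 304*(-1 - 20)² + 55*(-1 - 20)*(-304))) = -1950858*(-13/(21*(-40 - 304*(-21)² + 55*(-21)*(-304)))) = -1950858*(-13/(21*(-40 - 304*441 + 351120))) = -1950858*(-13/(21*(-40 - 134064 + 351120))) = -1950858/((1/13)*(-21)*217016) = -1950858/(-4557336/13) = -1950858*(-13/4557336) = 603837/108508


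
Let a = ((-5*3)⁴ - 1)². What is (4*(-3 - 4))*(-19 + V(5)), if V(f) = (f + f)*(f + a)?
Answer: -717581026148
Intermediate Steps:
a = 2562789376 (a = ((-15)⁴ - 1)² = (50625 - 1)² = 50624² = 2562789376)
V(f) = 2*f*(2562789376 + f) (V(f) = (f + f)*(f + 2562789376) = (2*f)*(2562789376 + f) = 2*f*(2562789376 + f))
(4*(-3 - 4))*(-19 + V(5)) = (4*(-3 - 4))*(-19 + 2*5*(2562789376 + 5)) = (4*(-7))*(-19 + 2*5*2562789381) = -28*(-19 + 25627893810) = -28*25627893791 = -717581026148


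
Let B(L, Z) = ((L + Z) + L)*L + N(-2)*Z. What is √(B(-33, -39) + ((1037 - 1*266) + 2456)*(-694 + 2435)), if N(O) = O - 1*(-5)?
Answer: √5621555 ≈ 2371.0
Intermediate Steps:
N(O) = 5 + O (N(O) = O + 5 = 5 + O)
B(L, Z) = 3*Z + L*(Z + 2*L) (B(L, Z) = ((L + Z) + L)*L + (5 - 2)*Z = (Z + 2*L)*L + 3*Z = L*(Z + 2*L) + 3*Z = 3*Z + L*(Z + 2*L))
√(B(-33, -39) + ((1037 - 1*266) + 2456)*(-694 + 2435)) = √((2*(-33)² + 3*(-39) - 33*(-39)) + ((1037 - 1*266) + 2456)*(-694 + 2435)) = √((2*1089 - 117 + 1287) + ((1037 - 266) + 2456)*1741) = √((2178 - 117 + 1287) + (771 + 2456)*1741) = √(3348 + 3227*1741) = √(3348 + 5618207) = √5621555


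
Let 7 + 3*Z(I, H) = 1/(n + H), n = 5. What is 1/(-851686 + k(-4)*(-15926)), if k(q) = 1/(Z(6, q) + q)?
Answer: -3/2547095 ≈ -1.1778e-6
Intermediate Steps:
Z(I, H) = -7/3 + 1/(3*(5 + H))
k(q) = 1/(q + (-34 - 7*q)/(3*(5 + q))) (k(q) = 1/((-34 - 7*q)/(3*(5 + q)) + q) = 1/(q + (-34 - 7*q)/(3*(5 + q))))
1/(-851686 + k(-4)*(-15926)) = 1/(-851686 + (3*(5 - 4)/(-34 + 3*(-4)**2 + 8*(-4)))*(-15926)) = 1/(-851686 + (3*1/(-34 + 3*16 - 32))*(-15926)) = 1/(-851686 + (3*1/(-34 + 48 - 32))*(-15926)) = 1/(-851686 + (3*1/(-18))*(-15926)) = 1/(-851686 + (3*(-1/18)*1)*(-15926)) = 1/(-851686 - 1/6*(-15926)) = 1/(-851686 + 7963/3) = 1/(-2547095/3) = -3/2547095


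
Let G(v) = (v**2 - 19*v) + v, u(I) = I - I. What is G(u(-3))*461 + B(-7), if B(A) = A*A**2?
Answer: -343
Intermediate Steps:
u(I) = 0
B(A) = A**3
G(v) = v**2 - 18*v
G(u(-3))*461 + B(-7) = (0*(-18 + 0))*461 + (-7)**3 = (0*(-18))*461 - 343 = 0*461 - 343 = 0 - 343 = -343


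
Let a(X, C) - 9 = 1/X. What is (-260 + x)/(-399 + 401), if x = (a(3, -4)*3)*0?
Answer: -130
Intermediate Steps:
a(X, C) = 9 + 1/X
x = 0 (x = ((9 + 1/3)*3)*0 = ((9 + ⅓)*3)*0 = ((28/3)*3)*0 = 28*0 = 0)
(-260 + x)/(-399 + 401) = (-260 + 0)/(-399 + 401) = -260/2 = -260*½ = -130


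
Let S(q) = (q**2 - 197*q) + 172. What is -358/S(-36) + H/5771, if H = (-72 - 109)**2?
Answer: 139184071/24699880 ≈ 5.6350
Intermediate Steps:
S(q) = 172 + q**2 - 197*q
H = 32761 (H = (-181)**2 = 32761)
-358/S(-36) + H/5771 = -358/(172 + (-36)**2 - 197*(-36)) + 32761/5771 = -358/(172 + 1296 + 7092) + 32761*(1/5771) = -358/8560 + 32761/5771 = -358*1/8560 + 32761/5771 = -179/4280 + 32761/5771 = 139184071/24699880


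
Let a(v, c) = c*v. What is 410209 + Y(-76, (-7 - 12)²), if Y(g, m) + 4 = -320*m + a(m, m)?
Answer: 425006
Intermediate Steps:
Y(g, m) = -4 + m² - 320*m (Y(g, m) = -4 + (-320*m + m*m) = -4 + (-320*m + m²) = -4 + (m² - 320*m) = -4 + m² - 320*m)
410209 + Y(-76, (-7 - 12)²) = 410209 + (-4 + ((-7 - 12)²)² - 320*(-7 - 12)²) = 410209 + (-4 + ((-19)²)² - 320*(-19)²) = 410209 + (-4 + 361² - 320*361) = 410209 + (-4 + 130321 - 115520) = 410209 + 14797 = 425006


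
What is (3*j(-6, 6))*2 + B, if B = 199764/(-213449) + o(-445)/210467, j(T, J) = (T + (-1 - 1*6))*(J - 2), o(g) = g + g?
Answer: -14058512552494/44923970683 ≈ -312.94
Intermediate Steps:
o(g) = 2*g
j(T, J) = (-7 + T)*(-2 + J) (j(T, J) = (T + (-1 - 6))*(-2 + J) = (T - 7)*(-2 + J) = (-7 + T)*(-2 + J))
B = -42233699398/44923970683 (B = 199764/(-213449) + (2*(-445))/210467 = 199764*(-1/213449) - 890*1/210467 = -199764/213449 - 890/210467 = -42233699398/44923970683 ≈ -0.94011)
(3*j(-6, 6))*2 + B = (3*(14 - 7*6 - 2*(-6) + 6*(-6)))*2 - 42233699398/44923970683 = (3*(14 - 42 + 12 - 36))*2 - 42233699398/44923970683 = (3*(-52))*2 - 42233699398/44923970683 = -156*2 - 42233699398/44923970683 = -312 - 42233699398/44923970683 = -14058512552494/44923970683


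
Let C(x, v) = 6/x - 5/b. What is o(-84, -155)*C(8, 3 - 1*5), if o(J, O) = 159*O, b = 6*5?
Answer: -57505/4 ≈ -14376.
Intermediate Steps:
b = 30
C(x, v) = -⅙ + 6/x (C(x, v) = 6/x - 5/30 = 6/x - 5*1/30 = 6/x - ⅙ = -⅙ + 6/x)
o(-84, -155)*C(8, 3 - 1*5) = (159*(-155))*((⅙)*(36 - 1*8)/8) = -8215*(36 - 8)/(2*8) = -8215*28/(2*8) = -24645*7/12 = -57505/4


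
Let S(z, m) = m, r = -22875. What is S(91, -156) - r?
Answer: 22719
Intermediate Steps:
S(91, -156) - r = -156 - 1*(-22875) = -156 + 22875 = 22719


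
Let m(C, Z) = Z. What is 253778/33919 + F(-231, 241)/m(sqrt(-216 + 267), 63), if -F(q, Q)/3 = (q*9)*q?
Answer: -775439833/33919 ≈ -22862.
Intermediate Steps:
F(q, Q) = -27*q**2 (F(q, Q) = -3*q*9*q = -3*9*q*q = -27*q**2)
253778/33919 + F(-231, 241)/m(sqrt(-216 + 267), 63) = 253778/33919 - 27*(-231)**2/63 = 253778*(1/33919) - 27*53361*(1/63) = 253778/33919 - 1440747*1/63 = 253778/33919 - 22869 = -775439833/33919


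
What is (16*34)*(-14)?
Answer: -7616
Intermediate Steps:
(16*34)*(-14) = 544*(-14) = -7616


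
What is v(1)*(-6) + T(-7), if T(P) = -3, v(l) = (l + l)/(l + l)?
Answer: -9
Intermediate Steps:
v(l) = 1 (v(l) = (2*l)/((2*l)) = (2*l)*(1/(2*l)) = 1)
v(1)*(-6) + T(-7) = 1*(-6) - 3 = -6 - 3 = -9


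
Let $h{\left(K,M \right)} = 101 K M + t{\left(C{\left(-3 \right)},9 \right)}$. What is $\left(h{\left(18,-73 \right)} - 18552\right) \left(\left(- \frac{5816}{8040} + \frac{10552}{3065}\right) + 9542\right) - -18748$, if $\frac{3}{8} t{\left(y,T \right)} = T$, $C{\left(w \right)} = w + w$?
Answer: $- \frac{296438915912294}{205355} \approx -1.4435 \cdot 10^{9}$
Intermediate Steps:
$C{\left(w \right)} = 2 w$
$t{\left(y,T \right)} = \frac{8 T}{3}$
$h{\left(K,M \right)} = 24 + 101 K M$ ($h{\left(K,M \right)} = 101 K M + \frac{8}{3} \cdot 9 = 101 K M + 24 = 24 + 101 K M$)
$\left(h{\left(18,-73 \right)} - 18552\right) \left(\left(- \frac{5816}{8040} + \frac{10552}{3065}\right) + 9542\right) - -18748 = \left(\left(24 + 101 \cdot 18 \left(-73\right)\right) - 18552\right) \left(\left(- \frac{5816}{8040} + \frac{10552}{3065}\right) + 9542\right) - -18748 = \left(\left(24 - 132714\right) - 18552\right) \left(\left(\left(-5816\right) \frac{1}{8040} + 10552 \cdot \frac{1}{3065}\right) + 9542\right) + 18748 = \left(-132690 - 18552\right) \left(\left(- \frac{727}{1005} + \frac{10552}{3065}\right) + 9542\right) + 18748 = - 151242 \left(\frac{1675301}{616065} + 9542\right) + 18748 = \left(-151242\right) \frac{5880167531}{616065} + 18748 = - \frac{296442765907834}{205355} + 18748 = - \frac{296438915912294}{205355}$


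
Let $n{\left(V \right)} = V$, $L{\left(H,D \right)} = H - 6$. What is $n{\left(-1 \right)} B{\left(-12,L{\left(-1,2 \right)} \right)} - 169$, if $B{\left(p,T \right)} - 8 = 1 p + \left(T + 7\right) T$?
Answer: $-165$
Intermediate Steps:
$L{\left(H,D \right)} = -6 + H$ ($L{\left(H,D \right)} = H - 6 = -6 + H$)
$B{\left(p,T \right)} = 8 + p + T \left(7 + T\right)$ ($B{\left(p,T \right)} = 8 + \left(1 p + \left(T + 7\right) T\right) = 8 + \left(p + \left(7 + T\right) T\right) = 8 + \left(p + T \left(7 + T\right)\right) = 8 + p + T \left(7 + T\right)$)
$n{\left(-1 \right)} B{\left(-12,L{\left(-1,2 \right)} \right)} - 169 = - (8 - 12 + \left(-6 - 1\right)^{2} + 7 \left(-6 - 1\right)) - 169 = - (8 - 12 + \left(-7\right)^{2} + 7 \left(-7\right)) - 169 = - (8 - 12 + 49 - 49) - 169 = \left(-1\right) \left(-4\right) - 169 = 4 - 169 = -165$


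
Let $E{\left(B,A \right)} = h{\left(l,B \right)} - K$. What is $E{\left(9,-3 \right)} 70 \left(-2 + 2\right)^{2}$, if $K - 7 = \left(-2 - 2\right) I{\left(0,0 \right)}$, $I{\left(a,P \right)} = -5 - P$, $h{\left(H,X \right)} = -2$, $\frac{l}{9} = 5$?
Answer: $0$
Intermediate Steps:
$l = 45$ ($l = 9 \cdot 5 = 45$)
$K = 27$ ($K = 7 + \left(-2 - 2\right) \left(-5 - 0\right) = 7 - 4 \left(-5 + 0\right) = 7 - -20 = 7 + 20 = 27$)
$E{\left(B,A \right)} = -29$ ($E{\left(B,A \right)} = -2 - 27 = -29$)
$E{\left(9,-3 \right)} 70 \left(-2 + 2\right)^{2} = \left(-29\right) 70 \left(-2 + 2\right)^{2} = - 2030 \cdot 0^{2} = \left(-2030\right) 0 = 0$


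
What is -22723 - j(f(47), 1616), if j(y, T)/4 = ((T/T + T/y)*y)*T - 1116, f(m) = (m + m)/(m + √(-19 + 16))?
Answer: (-10464083*√3 + 492419517*I)/(√3 - 47*I) ≈ -1.0477e+7 + 475.78*I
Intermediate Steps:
f(m) = 2*m/(m + I*√3) (f(m) = (2*m)/(m + √(-3)) = (2*m)/(m + I*√3) = 2*m/(m + I*√3))
j(y, T) = -4464 + 4*T*y*(1 + T/y) (j(y, T) = 4*(((T/T + T/y)*y)*T - 1116) = 4*(((1 + T/y)*y)*T - 1116) = 4*((y*(1 + T/y))*T - 1116) = 4*(T*y*(1 + T/y) - 1116) = 4*(-1116 + T*y*(1 + T/y)) = -4464 + 4*T*y*(1 + T/y))
-22723 - j(f(47), 1616) = -22723 - (-4464 + 4*1616² + 4*1616*(2*47/(47 + I*√3))) = -22723 - (-4464 + 4*2611456 + 4*1616*(94/(47 + I*√3))) = -22723 - (-4464 + 10445824 + 607616/(47 + I*√3)) = -22723 - (10441360 + 607616/(47 + I*√3)) = -22723 + (-10441360 - 607616/(47 + I*√3)) = -10464083 - 607616/(47 + I*√3)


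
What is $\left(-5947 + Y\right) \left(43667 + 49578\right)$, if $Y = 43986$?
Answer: $3546946555$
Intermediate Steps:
$\left(-5947 + Y\right) \left(43667 + 49578\right) = \left(-5947 + 43986\right) \left(43667 + 49578\right) = 38039 \cdot 93245 = 3546946555$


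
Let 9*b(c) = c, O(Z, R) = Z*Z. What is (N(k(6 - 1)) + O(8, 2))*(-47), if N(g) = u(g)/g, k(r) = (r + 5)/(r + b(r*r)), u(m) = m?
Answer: -3055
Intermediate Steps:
O(Z, R) = Z²
b(c) = c/9
k(r) = (5 + r)/(r + r²/9) (k(r) = (r + 5)/(r + (r*r)/9) = (5 + r)/(r + r²/9))
N(g) = 1 (N(g) = g/g = 1)
(N(k(6 - 1)) + O(8, 2))*(-47) = (1 + 8²)*(-47) = (1 + 64)*(-47) = 65*(-47) = -3055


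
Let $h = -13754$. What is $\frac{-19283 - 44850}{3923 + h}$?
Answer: $\frac{64133}{9831} \approx 6.5235$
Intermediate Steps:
$\frac{-19283 - 44850}{3923 + h} = \frac{-19283 - 44850}{3923 - 13754} = - \frac{64133}{-9831} = \left(-64133\right) \left(- \frac{1}{9831}\right) = \frac{64133}{9831}$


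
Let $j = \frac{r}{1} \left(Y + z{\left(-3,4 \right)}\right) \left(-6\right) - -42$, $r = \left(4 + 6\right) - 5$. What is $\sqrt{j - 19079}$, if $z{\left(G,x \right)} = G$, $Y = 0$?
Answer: $i \sqrt{18947} \approx 137.65 i$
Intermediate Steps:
$r = 5$ ($r = 10 - 5 = 5$)
$j = 132$ ($j = \frac{5}{1} \left(0 - 3\right) \left(-6\right) - -42 = 5 \cdot 1 \left(-3\right) \left(-6\right) + 42 = 5 \left(-3\right) \left(-6\right) + 42 = \left(-15\right) \left(-6\right) + 42 = 90 + 42 = 132$)
$\sqrt{j - 19079} = \sqrt{132 - 19079} = \sqrt{-18947} = i \sqrt{18947}$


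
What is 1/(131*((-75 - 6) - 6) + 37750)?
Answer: 1/26353 ≈ 3.7946e-5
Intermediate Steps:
1/(131*((-75 - 6) - 6) + 37750) = 1/(131*(-81 - 6) + 37750) = 1/(131*(-87) + 37750) = 1/(-11397 + 37750) = 1/26353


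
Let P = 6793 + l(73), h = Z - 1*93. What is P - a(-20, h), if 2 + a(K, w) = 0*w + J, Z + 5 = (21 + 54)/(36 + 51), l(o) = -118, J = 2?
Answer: 6675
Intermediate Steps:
Z = -120/29 (Z = -5 + (21 + 54)/(36 + 51) = -5 + 75/87 = -5 + 75*(1/87) = -5 + 25/29 = -120/29 ≈ -4.1379)
h = -2817/29 (h = -120/29 - 1*93 = -120/29 - 93 = -2817/29 ≈ -97.138)
a(K, w) = 0 (a(K, w) = -2 + (0*w + 2) = -2 + (0 + 2) = -2 + 2 = 0)
P = 6675 (P = 6793 - 118 = 6675)
P - a(-20, h) = 6675 - 1*0 = 6675 + 0 = 6675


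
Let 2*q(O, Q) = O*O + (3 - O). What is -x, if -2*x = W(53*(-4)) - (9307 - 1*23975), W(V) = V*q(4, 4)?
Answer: 6539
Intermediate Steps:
q(O, Q) = 3/2 + O**2/2 - O/2 (q(O, Q) = (O*O + (3 - O))/2 = (O**2 + (3 - O))/2 = (3 + O**2 - O)/2 = 3/2 + O**2/2 - O/2)
W(V) = 15*V/2 (W(V) = V*(3/2 + (1/2)*4**2 - 1/2*4) = V*(3/2 + (1/2)*16 - 2) = V*(3/2 + 8 - 2) = V*(15/2) = 15*V/2)
x = -6539 (x = -(15*(53*(-4))/2 - (9307 - 1*23975))/2 = -((15/2)*(-212) - (9307 - 23975))/2 = -(-1590 - 1*(-14668))/2 = -(-1590 + 14668)/2 = -1/2*13078 = -6539)
-x = -1*(-6539) = 6539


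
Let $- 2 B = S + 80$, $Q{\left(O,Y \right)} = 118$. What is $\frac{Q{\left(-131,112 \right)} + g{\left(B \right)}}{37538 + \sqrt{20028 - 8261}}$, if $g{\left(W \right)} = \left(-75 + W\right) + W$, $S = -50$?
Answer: $\frac{487994}{1409089677} - \frac{533 \sqrt{7}}{1409089677} \approx 0.00034532$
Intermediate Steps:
$B = -15$ ($B = - \frac{-50 + 80}{2} = \left(- \frac{1}{2}\right) 30 = -15$)
$g{\left(W \right)} = -75 + 2 W$
$\frac{Q{\left(-131,112 \right)} + g{\left(B \right)}}{37538 + \sqrt{20028 - 8261}} = \frac{118 + \left(-75 + 2 \left(-15\right)\right)}{37538 + \sqrt{20028 - 8261}} = \frac{118 - 105}{37538 + \sqrt{11767}} = \frac{118 - 105}{37538 + 41 \sqrt{7}} = \frac{13}{37538 + 41 \sqrt{7}}$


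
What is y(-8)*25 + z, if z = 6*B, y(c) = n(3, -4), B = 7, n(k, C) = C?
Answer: -58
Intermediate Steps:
y(c) = -4
z = 42 (z = 6*7 = 42)
y(-8)*25 + z = -4*25 + 42 = -100 + 42 = -58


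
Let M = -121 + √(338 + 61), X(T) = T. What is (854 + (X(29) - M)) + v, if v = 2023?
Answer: 3027 - √399 ≈ 3007.0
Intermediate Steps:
M = -121 + √399 ≈ -101.03
(854 + (X(29) - M)) + v = (854 + (29 - (-121 + √399))) + 2023 = (854 + (29 + (121 - √399))) + 2023 = (854 + (150 - √399)) + 2023 = (1004 - √399) + 2023 = 3027 - √399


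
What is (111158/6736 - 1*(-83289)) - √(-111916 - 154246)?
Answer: 280572931/3368 - I*√266162 ≈ 83306.0 - 515.91*I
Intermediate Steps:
(111158/6736 - 1*(-83289)) - √(-111916 - 154246) = (111158*(1/6736) + 83289) - √(-266162) = (55579/3368 + 83289) - I*√266162 = 280572931/3368 - I*√266162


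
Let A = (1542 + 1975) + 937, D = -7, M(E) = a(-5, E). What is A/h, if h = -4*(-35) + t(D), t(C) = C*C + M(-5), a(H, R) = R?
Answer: 2227/92 ≈ 24.207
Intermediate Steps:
M(E) = E
A = 4454 (A = 3517 + 937 = 4454)
t(C) = -5 + C**2 (t(C) = C*C - 5 = C**2 - 5 = -5 + C**2)
h = 184 (h = -4*(-35) + (-5 + (-7)**2) = 140 + (-5 + 49) = 140 + 44 = 184)
A/h = 4454/184 = 4454*(1/184) = 2227/92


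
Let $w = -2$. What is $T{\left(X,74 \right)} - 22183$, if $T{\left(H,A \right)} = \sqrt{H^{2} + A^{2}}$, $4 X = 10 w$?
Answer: $-22183 + \sqrt{5501} \approx -22109.0$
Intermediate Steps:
$X = -5$ ($X = \frac{10 \left(-2\right)}{4} = \frac{1}{4} \left(-20\right) = -5$)
$T{\left(H,A \right)} = \sqrt{A^{2} + H^{2}}$
$T{\left(X,74 \right)} - 22183 = \sqrt{74^{2} + \left(-5\right)^{2}} - 22183 = \sqrt{5476 + 25} - 22183 = \sqrt{5501} - 22183 = -22183 + \sqrt{5501}$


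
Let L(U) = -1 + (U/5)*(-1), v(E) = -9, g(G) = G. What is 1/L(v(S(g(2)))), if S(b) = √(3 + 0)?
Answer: 5/4 ≈ 1.2500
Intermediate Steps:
S(b) = √3
L(U) = -1 - U/5 (L(U) = -1 + (U*(⅕))*(-1) = -1 + (U/5)*(-1) = -1 - U/5)
1/L(v(S(g(2)))) = 1/(-1 - ⅕*(-9)) = 1/(-1 + 9/5) = 1/(⅘) = 5/4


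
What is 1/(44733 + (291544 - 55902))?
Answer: 1/280375 ≈ 3.5667e-6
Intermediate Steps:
1/(44733 + (291544 - 55902)) = 1/(44733 + 235642) = 1/280375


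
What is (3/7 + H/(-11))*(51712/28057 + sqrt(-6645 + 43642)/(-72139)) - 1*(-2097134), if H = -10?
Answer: 4530630551462/2160389 - 103*sqrt(36997)/5554703 ≈ 2.0971e+6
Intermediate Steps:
(3/7 + H/(-11))*(51712/28057 + sqrt(-6645 + 43642)/(-72139)) - 1*(-2097134) = (3/7 - 10/(-11))*(51712/28057 + sqrt(-6645 + 43642)/(-72139)) - 1*(-2097134) = (3*(1/7) - 10*(-1/11))*(51712*(1/28057) + sqrt(36997)*(-1/72139)) + 2097134 = (3/7 + 10/11)*(51712/28057 - sqrt(36997)/72139) + 2097134 = 103*(51712/28057 - sqrt(36997)/72139)/77 + 2097134 = (5326336/2160389 - 103*sqrt(36997)/5554703) + 2097134 = 4530630551462/2160389 - 103*sqrt(36997)/5554703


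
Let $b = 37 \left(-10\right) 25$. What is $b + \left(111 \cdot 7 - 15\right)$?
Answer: $-8488$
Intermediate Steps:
$b = -9250$ ($b = \left(-370\right) 25 = -9250$)
$b + \left(111 \cdot 7 - 15\right) = -9250 + \left(111 \cdot 7 - 15\right) = -9250 + \left(777 - 15\right) = -9250 + 762 = -8488$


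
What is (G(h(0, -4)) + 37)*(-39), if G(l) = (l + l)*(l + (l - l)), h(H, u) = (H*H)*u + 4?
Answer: -2691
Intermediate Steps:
h(H, u) = 4 + u*H**2 (h(H, u) = H**2*u + 4 = u*H**2 + 4 = 4 + u*H**2)
G(l) = 2*l**2 (G(l) = (2*l)*(l + 0) = (2*l)*l = 2*l**2)
(G(h(0, -4)) + 37)*(-39) = (2*(4 - 4*0**2)**2 + 37)*(-39) = (2*(4 - 4*0)**2 + 37)*(-39) = (2*(4 + 0)**2 + 37)*(-39) = (2*4**2 + 37)*(-39) = (2*16 + 37)*(-39) = (32 + 37)*(-39) = 69*(-39) = -2691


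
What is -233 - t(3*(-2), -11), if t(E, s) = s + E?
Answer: -216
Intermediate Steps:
t(E, s) = E + s
-233 - t(3*(-2), -11) = -233 - (3*(-2) - 11) = -233 - (-6 - 11) = -233 - 1*(-17) = -233 + 17 = -216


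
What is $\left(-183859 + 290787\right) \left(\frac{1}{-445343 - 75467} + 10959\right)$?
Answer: $\frac{305148816167096}{260405} \approx 1.1718 \cdot 10^{9}$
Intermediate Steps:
$\left(-183859 + 290787\right) \left(\frac{1}{-445343 - 75467} + 10959\right) = 106928 \left(\frac{1}{-520810} + 10959\right) = 106928 \left(- \frac{1}{520810} + 10959\right) = 106928 \cdot \frac{5707556789}{520810} = \frac{305148816167096}{260405}$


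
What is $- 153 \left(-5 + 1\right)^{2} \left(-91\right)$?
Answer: $222768$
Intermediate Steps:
$- 153 \left(-5 + 1\right)^{2} \left(-91\right) = - 153 \left(-4\right)^{2} \left(-91\right) = \left(-153\right) 16 \left(-91\right) = \left(-2448\right) \left(-91\right) = 222768$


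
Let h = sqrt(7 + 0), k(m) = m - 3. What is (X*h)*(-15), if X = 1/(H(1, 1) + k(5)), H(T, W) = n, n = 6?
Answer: -15*sqrt(7)/8 ≈ -4.9608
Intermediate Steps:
H(T, W) = 6
k(m) = -3 + m
h = sqrt(7) ≈ 2.6458
X = 1/8 (X = 1/(6 + (-3 + 5)) = 1/(6 + 2) = 1/8 ≈ 0.12500)
(X*h)*(-15) = (sqrt(7)/8)*(-15) = -15*sqrt(7)/8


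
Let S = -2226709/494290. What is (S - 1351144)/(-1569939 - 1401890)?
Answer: 667859194469/1468945356410 ≈ 0.45465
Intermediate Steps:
S = -2226709/494290 (S = -2226709*1/494290 = -2226709/494290 ≈ -4.5049)
(S - 1351144)/(-1569939 - 1401890) = (-2226709/494290 - 1351144)/(-1569939 - 1401890) = -667859194469/494290/(-2971829) = -667859194469/494290*(-1/2971829) = 667859194469/1468945356410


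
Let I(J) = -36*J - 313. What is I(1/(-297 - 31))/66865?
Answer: -25657/5482930 ≈ -0.0046794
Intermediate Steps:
I(J) = -313 - 36*J
I(1/(-297 - 31))/66865 = (-313 - 36/(-297 - 31))/66865 = (-313 - 36/(-328))*(1/66865) = (-313 - 36*(-1/328))*(1/66865) = (-313 + 9/82)*(1/66865) = -25657/82*1/66865 = -25657/5482930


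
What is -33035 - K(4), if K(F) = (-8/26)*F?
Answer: -429439/13 ≈ -33034.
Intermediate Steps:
K(F) = -4*F/13 (K(F) = (-8*1/26)*F = -4*F/13)
-33035 - K(4) = -33035 - (-4)*4/13 = -33035 - 1*(-16/13) = -33035 + 16/13 = -429439/13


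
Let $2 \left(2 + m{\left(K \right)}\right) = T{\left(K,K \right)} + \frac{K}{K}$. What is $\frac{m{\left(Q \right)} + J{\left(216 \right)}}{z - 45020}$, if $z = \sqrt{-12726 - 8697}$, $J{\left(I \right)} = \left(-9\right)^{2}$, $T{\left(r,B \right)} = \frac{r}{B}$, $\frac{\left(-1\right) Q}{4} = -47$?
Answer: $- \frac{3601600}{2026821823} - \frac{80 i \sqrt{21423}}{2026821823} \approx -0.001777 - 5.7772 \cdot 10^{-6} i$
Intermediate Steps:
$Q = 188$ ($Q = \left(-4\right) \left(-47\right) = 188$)
$J{\left(I \right)} = 81$
$z = i \sqrt{21423}$ ($z = \sqrt{-21423} = i \sqrt{21423} \approx 146.37 i$)
$m{\left(K \right)} = -1$ ($m{\left(K \right)} = -2 + \frac{\frac{K}{K} + \frac{K}{K}}{2} = -2 + \frac{1 + 1}{2} = -2 + \frac{1}{2} \cdot 2 = -2 + 1 = -1$)
$\frac{m{\left(Q \right)} + J{\left(216 \right)}}{z - 45020} = \frac{-1 + 81}{i \sqrt{21423} - 45020} = \frac{80}{-45020 + i \sqrt{21423}}$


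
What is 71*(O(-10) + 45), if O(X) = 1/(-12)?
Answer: 38269/12 ≈ 3189.1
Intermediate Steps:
O(X) = -1/12
71*(O(-10) + 45) = 71*(-1/12 + 45) = 71*(539/12) = 38269/12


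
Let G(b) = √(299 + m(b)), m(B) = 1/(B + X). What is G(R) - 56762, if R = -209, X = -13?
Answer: -56762 + √14735694/222 ≈ -56745.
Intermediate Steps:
m(B) = 1/(-13 + B) (m(B) = 1/(B - 13) = 1/(-13 + B))
G(b) = √(299 + 1/(-13 + b))
G(R) - 56762 = √((-3886 + 299*(-209))/(-13 - 209)) - 56762 = √((-3886 - 62491)/(-222)) - 56762 = √(-1/222*(-66377)) - 56762 = √(66377/222) - 56762 = √14735694/222 - 56762 = -56762 + √14735694/222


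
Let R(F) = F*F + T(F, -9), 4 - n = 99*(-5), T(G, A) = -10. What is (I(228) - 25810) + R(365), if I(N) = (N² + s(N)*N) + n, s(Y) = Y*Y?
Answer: 12012240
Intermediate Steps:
s(Y) = Y²
n = 499 (n = 4 - 99*(-5) = 4 - 1*(-495) = 4 + 495 = 499)
R(F) = -10 + F² (R(F) = F*F - 10 = F² - 10 = -10 + F²)
I(N) = 499 + N² + N³ (I(N) = (N² + N²*N) + 499 = (N² + N³) + 499 = 499 + N² + N³)
(I(228) - 25810) + R(365) = ((499 + 228² + 228³) - 25810) + (-10 + 365²) = ((499 + 51984 + 11852352) - 25810) + (-10 + 133225) = (11904835 - 25810) + 133215 = 11879025 + 133215 = 12012240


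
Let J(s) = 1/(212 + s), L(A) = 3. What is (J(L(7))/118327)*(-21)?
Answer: -21/25440305 ≈ -8.2546e-7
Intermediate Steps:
(J(L(7))/118327)*(-21) = (1/((212 + 3)*118327))*(-21) = ((1/118327)/215)*(-21) = ((1/215)*(1/118327))*(-21) = (1/25440305)*(-21) = -21/25440305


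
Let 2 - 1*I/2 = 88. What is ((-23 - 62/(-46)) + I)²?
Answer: 19838116/529 ≈ 37501.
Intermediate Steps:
I = -172 (I = 4 - 2*88 = 4 - 176 = -172)
((-23 - 62/(-46)) + I)² = ((-23 - 62/(-46)) - 172)² = ((-23 - 62*(-1)/46) - 172)² = ((-23 - 1*(-31/23)) - 172)² = ((-23 + 31/23) - 172)² = (-498/23 - 172)² = (-4454/23)² = 19838116/529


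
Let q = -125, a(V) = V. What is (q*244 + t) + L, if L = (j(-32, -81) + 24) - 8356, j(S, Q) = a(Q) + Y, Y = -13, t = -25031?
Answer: -63957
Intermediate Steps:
j(S, Q) = -13 + Q (j(S, Q) = Q - 13 = -13 + Q)
L = -8426 (L = ((-13 - 81) + 24) - 8356 = (-94 + 24) - 8356 = -70 - 8356 = -8426)
(q*244 + t) + L = (-125*244 - 25031) - 8426 = (-30500 - 25031) - 8426 = -55531 - 8426 = -63957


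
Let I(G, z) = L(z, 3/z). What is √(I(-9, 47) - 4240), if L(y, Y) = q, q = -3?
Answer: I*√4243 ≈ 65.138*I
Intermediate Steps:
L(y, Y) = -3
I(G, z) = -3
√(I(-9, 47) - 4240) = √(-3 - 4240) = √(-4243) = I*√4243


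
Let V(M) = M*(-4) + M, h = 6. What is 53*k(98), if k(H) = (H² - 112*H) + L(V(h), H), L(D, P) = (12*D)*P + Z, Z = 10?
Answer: -1194090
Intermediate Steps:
V(M) = -3*M (V(M) = -4*M + M = -3*M)
L(D, P) = 10 + 12*D*P (L(D, P) = (12*D)*P + 10 = 12*D*P + 10 = 10 + 12*D*P)
k(H) = 10 + H² - 328*H (k(H) = (H² - 112*H) + (10 + 12*(-3*6)*H) = (H² - 112*H) + (10 + 12*(-18)*H) = (H² - 112*H) + (10 - 216*H) = 10 + H² - 328*H)
53*k(98) = 53*(10 + 98² - 328*98) = 53*(10 + 9604 - 32144) = 53*(-22530) = -1194090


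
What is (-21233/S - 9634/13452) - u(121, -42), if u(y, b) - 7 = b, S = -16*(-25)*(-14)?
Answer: 717066979/18832800 ≈ 38.075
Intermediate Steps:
S = -5600 (S = 400*(-14) = -5600)
u(y, b) = 7 + b
(-21233/S - 9634/13452) - u(121, -42) = (-21233/(-5600) - 9634/13452) - (7 - 42) = (-21233*(-1/5600) - 9634*1/13452) - 1*(-35) = (21233/5600 - 4817/6726) + 35 = 57918979/18832800 + 35 = 717066979/18832800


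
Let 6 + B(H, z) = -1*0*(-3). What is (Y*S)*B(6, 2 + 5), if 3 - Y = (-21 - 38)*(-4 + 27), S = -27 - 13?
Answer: 326400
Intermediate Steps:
B(H, z) = -6 (B(H, z) = -6 - 1*0*(-3) = -6 + 0*(-3) = -6 + 0 = -6)
S = -40
Y = 1360 (Y = 3 - (-21 - 38)*(-4 + 27) = 3 - (-59)*23 = 3 - 1*(-1357) = 3 + 1357 = 1360)
(Y*S)*B(6, 2 + 5) = (1360*(-40))*(-6) = -54400*(-6) = 326400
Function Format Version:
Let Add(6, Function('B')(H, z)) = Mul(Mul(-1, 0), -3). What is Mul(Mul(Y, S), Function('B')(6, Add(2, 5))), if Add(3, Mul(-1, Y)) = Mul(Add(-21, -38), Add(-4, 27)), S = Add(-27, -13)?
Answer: 326400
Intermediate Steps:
Function('B')(H, z) = -6 (Function('B')(H, z) = Add(-6, Mul(Mul(-1, 0), -3)) = Add(-6, Mul(0, -3)) = Add(-6, 0) = -6)
S = -40
Y = 1360 (Y = Add(3, Mul(-1, Mul(Add(-21, -38), Add(-4, 27)))) = Add(3, Mul(-1, Mul(-59, 23))) = Add(3, Mul(-1, -1357)) = Add(3, 1357) = 1360)
Mul(Mul(Y, S), Function('B')(6, Add(2, 5))) = Mul(Mul(1360, -40), -6) = Mul(-54400, -6) = 326400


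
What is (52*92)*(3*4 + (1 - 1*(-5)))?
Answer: 86112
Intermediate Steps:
(52*92)*(3*4 + (1 - 1*(-5))) = 4784*(12 + (1 + 5)) = 4784*(12 + 6) = 4784*18 = 86112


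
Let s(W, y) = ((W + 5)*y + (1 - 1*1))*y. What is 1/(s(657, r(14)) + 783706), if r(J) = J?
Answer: 1/913458 ≈ 1.0947e-6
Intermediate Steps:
s(W, y) = y²*(5 + W) (s(W, y) = ((5 + W)*y + (1 - 1))*y = (y*(5 + W) + 0)*y = (y*(5 + W))*y = y²*(5 + W))
1/(s(657, r(14)) + 783706) = 1/(14²*(5 + 657) + 783706) = 1/(196*662 + 783706) = 1/(129752 + 783706) = 1/913458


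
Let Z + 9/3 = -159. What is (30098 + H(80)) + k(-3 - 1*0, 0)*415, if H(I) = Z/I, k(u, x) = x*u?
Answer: 1203839/40 ≈ 30096.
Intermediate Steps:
Z = -162 (Z = -3 - 159 = -162)
k(u, x) = u*x
H(I) = -162/I
(30098 + H(80)) + k(-3 - 1*0, 0)*415 = (30098 - 162/80) + ((-3 - 1*0)*0)*415 = (30098 - 162*1/80) + ((-3 + 0)*0)*415 = (30098 - 81/40) - 3*0*415 = 1203839/40 + 0*415 = 1203839/40 + 0 = 1203839/40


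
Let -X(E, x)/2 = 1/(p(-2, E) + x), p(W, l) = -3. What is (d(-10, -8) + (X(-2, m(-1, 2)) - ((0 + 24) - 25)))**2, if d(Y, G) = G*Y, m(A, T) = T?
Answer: 6889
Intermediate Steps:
X(E, x) = -2/(-3 + x)
(d(-10, -8) + (X(-2, m(-1, 2)) - ((0 + 24) - 25)))**2 = (-8*(-10) + (-2/(-3 + 2) - ((0 + 24) - 25)))**2 = (80 + (-2/(-1) - (24 - 25)))**2 = (80 + (-2*(-1) - 1*(-1)))**2 = (80 + (2 + 1))**2 = (80 + 3)**2 = 83**2 = 6889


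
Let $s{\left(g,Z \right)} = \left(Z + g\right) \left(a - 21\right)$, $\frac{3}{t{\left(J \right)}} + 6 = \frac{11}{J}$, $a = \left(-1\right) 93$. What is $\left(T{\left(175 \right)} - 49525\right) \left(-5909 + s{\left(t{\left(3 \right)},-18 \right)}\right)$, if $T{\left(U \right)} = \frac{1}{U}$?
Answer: $\frac{225104718402}{1225} \approx 1.8376 \cdot 10^{8}$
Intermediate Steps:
$a = -93$
$t{\left(J \right)} = \frac{3}{-6 + \frac{11}{J}}$
$s{\left(g,Z \right)} = - 114 Z - 114 g$ ($s{\left(g,Z \right)} = \left(Z + g\right) \left(-93 - 21\right) = \left(Z + g\right) \left(-114\right) = - 114 Z - 114 g$)
$\left(T{\left(175 \right)} - 49525\right) \left(-5909 + s{\left(t{\left(3 \right)},-18 \right)}\right) = \left(\frac{1}{175} - 49525\right) \left(-5909 - \left(-2052 + 114 \left(\left(-3\right) 3 \frac{1}{-11 + 6 \cdot 3}\right)\right)\right) = \left(\frac{1}{175} - 49525\right) \left(-5909 + \left(2052 - 114 \left(\left(-3\right) 3 \frac{1}{-11 + 18}\right)\right)\right) = - \frac{8666874 \left(-5909 + \left(2052 - 114 \left(\left(-3\right) 3 \cdot \frac{1}{7}\right)\right)\right)}{175} = - \frac{8666874 \left(-5909 + \left(2052 - - \frac{1026}{7}\right)\right)}{175} = - \frac{8666874 \left(-5909 + \left(2052 + \frac{1026}{7}\right)\right)}{175} = - \frac{8666874 \left(-5909 + \frac{15390}{7}\right)}{175} = \left(- \frac{8666874}{175}\right) \left(- \frac{25973}{7}\right) = \frac{225104718402}{1225}$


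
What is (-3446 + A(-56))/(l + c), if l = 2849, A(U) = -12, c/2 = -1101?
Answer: -3458/647 ≈ -5.3447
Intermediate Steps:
c = -2202 (c = 2*(-1101) = -2202)
(-3446 + A(-56))/(l + c) = (-3446 - 12)/(2849 - 2202) = -3458/647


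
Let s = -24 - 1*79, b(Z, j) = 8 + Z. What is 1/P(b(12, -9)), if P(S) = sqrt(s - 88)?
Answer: -I*sqrt(191)/191 ≈ -0.072357*I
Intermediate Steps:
s = -103 (s = -24 - 79 = -103)
P(S) = I*sqrt(191) (P(S) = sqrt(-103 - 88) = sqrt(-191) = I*sqrt(191))
1/P(b(12, -9)) = 1/(I*sqrt(191)) = -I*sqrt(191)/191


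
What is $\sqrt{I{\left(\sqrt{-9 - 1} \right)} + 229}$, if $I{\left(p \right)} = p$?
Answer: $\sqrt{229 + i \sqrt{10}} \approx 15.133 + 0.1045 i$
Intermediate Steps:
$\sqrt{I{\left(\sqrt{-9 - 1} \right)} + 229} = \sqrt{\sqrt{-9 - 1} + 229} = \sqrt{\sqrt{-10} + 229} = \sqrt{i \sqrt{10} + 229} = \sqrt{229 + i \sqrt{10}}$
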